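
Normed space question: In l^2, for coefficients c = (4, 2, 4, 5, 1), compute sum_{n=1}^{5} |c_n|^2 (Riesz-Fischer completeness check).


sum |c_n|^2 = 4^2 + 2^2 + 4^2 + 5^2 + 1^2
= 16 + 4 + 16 + 25 + 1
= 62

62


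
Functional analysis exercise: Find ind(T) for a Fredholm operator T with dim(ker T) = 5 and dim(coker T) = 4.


The Fredholm index is defined as ind(T) = dim(ker T) - dim(coker T)
= 5 - 4
= 1

1


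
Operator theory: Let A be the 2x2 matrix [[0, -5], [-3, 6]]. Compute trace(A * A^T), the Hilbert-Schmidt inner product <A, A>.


trace(A * A^T) = sum of squares of all entries
= 0^2 + (-5)^2 + (-3)^2 + 6^2
= 0 + 25 + 9 + 36
= 70

70


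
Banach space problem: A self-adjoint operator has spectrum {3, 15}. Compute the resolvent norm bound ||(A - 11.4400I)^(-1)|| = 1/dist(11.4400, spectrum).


dist(11.4400, {3, 15}) = min(|11.4400 - 3|, |11.4400 - 15|)
= min(8.4400, 3.5600) = 3.5600
Resolvent bound = 1/3.5600 = 0.2809

0.2809


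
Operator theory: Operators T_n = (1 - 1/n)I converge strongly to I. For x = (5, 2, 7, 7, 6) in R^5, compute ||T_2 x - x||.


T_2 x - x = (1 - 1/2)x - x = -x/2
||x|| = sqrt(163) = 12.7671
||T_2 x - x|| = ||x||/2 = 12.7671/2 = 6.3836

6.3836


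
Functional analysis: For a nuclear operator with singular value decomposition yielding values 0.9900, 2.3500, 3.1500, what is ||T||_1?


The nuclear norm is the sum of all singular values.
||T||_1 = 0.9900 + 2.3500 + 3.1500
= 6.4900

6.4900


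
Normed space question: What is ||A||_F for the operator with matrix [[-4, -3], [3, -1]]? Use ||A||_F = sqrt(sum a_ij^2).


||A||_F^2 = sum a_ij^2
= (-4)^2 + (-3)^2 + 3^2 + (-1)^2
= 16 + 9 + 9 + 1 = 35
||A||_F = sqrt(35) = 5.9161

5.9161


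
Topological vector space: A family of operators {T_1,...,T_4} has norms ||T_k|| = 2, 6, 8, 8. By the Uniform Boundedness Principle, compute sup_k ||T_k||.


By the Uniform Boundedness Principle, the supremum of norms is finite.
sup_k ||T_k|| = max(2, 6, 8, 8) = 8

8


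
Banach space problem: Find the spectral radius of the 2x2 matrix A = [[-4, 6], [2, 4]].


For a 2x2 matrix, eigenvalues satisfy lambda^2 - (trace)*lambda + det = 0
trace = -4 + 4 = 0
det = -4*4 - 6*2 = -28
discriminant = 0^2 - 4*(-28) = 112
spectral radius = max |eigenvalue| = 5.2915

5.2915


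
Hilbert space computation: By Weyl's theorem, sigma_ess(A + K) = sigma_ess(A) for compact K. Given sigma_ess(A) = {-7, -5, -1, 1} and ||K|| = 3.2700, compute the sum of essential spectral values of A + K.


By Weyl's theorem, the essential spectrum is invariant under compact perturbations.
sigma_ess(A + K) = sigma_ess(A) = {-7, -5, -1, 1}
Sum = -7 + -5 + -1 + 1 = -12

-12


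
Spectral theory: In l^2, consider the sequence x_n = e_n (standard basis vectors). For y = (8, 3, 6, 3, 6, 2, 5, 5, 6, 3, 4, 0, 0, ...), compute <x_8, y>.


x_8 = e_8 is the standard basis vector with 1 in position 8.
<x_8, y> = y_8 = 5
As n -> infinity, <x_n, y> -> 0, confirming weak convergence of (x_n) to 0.

5


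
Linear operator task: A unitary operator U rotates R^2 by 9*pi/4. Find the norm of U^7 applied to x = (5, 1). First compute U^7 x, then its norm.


U is a rotation by theta = 9*pi/4
U^7 = rotation by 7*theta = 63*pi/4 = 7*pi/4 (mod 2*pi)
cos(7*pi/4) = 0.7071, sin(7*pi/4) = -0.7071
U^7 x = (0.7071 * 5 - -0.7071 * 1, -0.7071 * 5 + 0.7071 * 1)
= (4.2426, -2.8284)
||U^7 x|| = sqrt(4.2426^2 + (-2.8284)^2) = sqrt(26.0000) = 5.0990

5.0990


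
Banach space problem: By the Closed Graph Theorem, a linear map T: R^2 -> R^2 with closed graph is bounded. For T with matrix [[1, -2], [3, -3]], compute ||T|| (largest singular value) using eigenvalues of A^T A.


A^T A = [[10, -11], [-11, 13]]
trace(A^T A) = 23, det(A^T A) = 9
discriminant = 23^2 - 4*9 = 493
Largest eigenvalue of A^T A = (trace + sqrt(disc))/2 = 22.6018
||T|| = sqrt(22.6018) = 4.7541

4.7541


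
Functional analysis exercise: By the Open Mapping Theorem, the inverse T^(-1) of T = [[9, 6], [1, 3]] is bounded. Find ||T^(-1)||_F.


det(T) = 9*3 - 6*1 = 21
T^(-1) = (1/21) * [[3, -6], [-1, 9]] = [[0.1429, -0.2857], [-0.0476, 0.4286]]
||T^(-1)||_F^2 = 0.1429^2 + (-0.2857)^2 + (-0.0476)^2 + 0.4286^2 = 0.2880
||T^(-1)||_F = sqrt(0.2880) = 0.5366

0.5366


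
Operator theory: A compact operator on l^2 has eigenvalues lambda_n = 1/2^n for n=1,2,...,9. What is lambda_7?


The eigenvalue formula gives lambda_7 = 1/2^7
= 1/128
= 0.0078

0.0078


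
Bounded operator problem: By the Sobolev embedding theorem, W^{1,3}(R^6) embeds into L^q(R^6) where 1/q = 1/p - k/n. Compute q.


Using the Sobolev embedding formula: 1/q = 1/p - k/n
1/q = 1/3 - 1/6 = 1/6
q = 1/(1/6) = 6

6.0000


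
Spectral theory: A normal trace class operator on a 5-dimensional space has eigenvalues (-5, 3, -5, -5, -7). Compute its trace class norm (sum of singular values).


For a normal operator, singular values equal |eigenvalues|.
Trace norm = sum |lambda_i| = 5 + 3 + 5 + 5 + 7
= 25

25


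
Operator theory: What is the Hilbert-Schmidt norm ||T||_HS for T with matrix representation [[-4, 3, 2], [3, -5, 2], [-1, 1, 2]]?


The Hilbert-Schmidt norm is sqrt(sum of squares of all entries).
Sum of squares = (-4)^2 + 3^2 + 2^2 + 3^2 + (-5)^2 + 2^2 + (-1)^2 + 1^2 + 2^2
= 16 + 9 + 4 + 9 + 25 + 4 + 1 + 1 + 4 = 73
||T||_HS = sqrt(73) = 8.5440

8.5440


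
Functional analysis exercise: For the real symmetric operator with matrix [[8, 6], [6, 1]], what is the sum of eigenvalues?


For a self-adjoint (symmetric) matrix, the eigenvalues are real.
The sum of eigenvalues equals the trace of the matrix.
trace = 8 + 1 = 9

9


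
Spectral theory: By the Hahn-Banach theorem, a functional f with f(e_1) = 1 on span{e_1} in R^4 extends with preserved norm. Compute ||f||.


The norm of f is given by ||f|| = sup_{||x||=1} |f(x)|.
On span{e_1}, ||e_1|| = 1, so ||f|| = |f(e_1)| / ||e_1||
= |1| / 1 = 1.0000

1.0000


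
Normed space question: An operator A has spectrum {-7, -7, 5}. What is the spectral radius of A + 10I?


Spectrum of A + 10I = {3, 3, 15}
Spectral radius = max |lambda| over the shifted spectrum
= max(3, 3, 15) = 15

15


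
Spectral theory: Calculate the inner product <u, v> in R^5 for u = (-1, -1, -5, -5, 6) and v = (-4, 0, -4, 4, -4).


Computing the standard inner product <u, v> = sum u_i * v_i
= -1*-4 + -1*0 + -5*-4 + -5*4 + 6*-4
= 4 + 0 + 20 + -20 + -24
= -20

-20


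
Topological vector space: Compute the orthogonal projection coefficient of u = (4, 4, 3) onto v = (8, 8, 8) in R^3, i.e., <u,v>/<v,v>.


Computing <u,v> = 4*8 + 4*8 + 3*8 = 88
Computing <v,v> = 8^2 + 8^2 + 8^2 = 192
Projection coefficient = 88/192 = 0.4583

0.4583


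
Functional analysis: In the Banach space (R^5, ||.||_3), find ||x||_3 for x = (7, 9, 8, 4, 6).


The l^3 norm = (sum |x_i|^3)^(1/3)
Sum of 3th powers = 343 + 729 + 512 + 64 + 216 = 1864
||x||_3 = (1864)^(1/3) = 12.3069

12.3069


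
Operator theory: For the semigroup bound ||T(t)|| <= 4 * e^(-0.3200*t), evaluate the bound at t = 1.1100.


||T(1.1100)|| <= 4 * exp(-0.3200 * 1.1100)
= 4 * exp(-0.3552)
= 4 * 0.7010
= 2.8041

2.8041


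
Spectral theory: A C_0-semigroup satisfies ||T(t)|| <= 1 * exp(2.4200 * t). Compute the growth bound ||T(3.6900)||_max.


||T(3.6900)|| <= 1 * exp(2.4200 * 3.6900)
= 1 * exp(8.9298)
= 1 * 7553.7545
= 7553.7545

7553.7545


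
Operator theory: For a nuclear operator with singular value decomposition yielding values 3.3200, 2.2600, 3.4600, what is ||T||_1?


The nuclear norm is the sum of all singular values.
||T||_1 = 3.3200 + 2.2600 + 3.4600
= 9.0400

9.0400


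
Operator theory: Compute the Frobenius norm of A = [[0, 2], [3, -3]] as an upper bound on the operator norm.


||A||_F^2 = sum a_ij^2
= 0^2 + 2^2 + 3^2 + (-3)^2
= 0 + 4 + 9 + 9 = 22
||A||_F = sqrt(22) = 4.6904

4.6904


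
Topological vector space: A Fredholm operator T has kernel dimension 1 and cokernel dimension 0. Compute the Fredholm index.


The Fredholm index is defined as ind(T) = dim(ker T) - dim(coker T)
= 1 - 0
= 1

1


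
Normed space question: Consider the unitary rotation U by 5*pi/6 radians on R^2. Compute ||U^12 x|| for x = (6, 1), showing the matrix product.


U is a rotation by theta = 5*pi/6
U^12 = rotation by 12*theta = 60*pi/6 = 0*pi/6 (mod 2*pi)
cos(0*pi/6) = 1.0000, sin(0*pi/6) = 0.0000
U^12 x = (1.0000 * 6 - 0.0000 * 1, 0.0000 * 6 + 1.0000 * 1)
= (6.0000, 1.0000)
||U^12 x|| = sqrt(6.0000^2 + 1.0000^2) = sqrt(37.0000) = 6.0828

6.0828


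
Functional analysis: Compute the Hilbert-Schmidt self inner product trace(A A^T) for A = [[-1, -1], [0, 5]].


trace(A * A^T) = sum of squares of all entries
= (-1)^2 + (-1)^2 + 0^2 + 5^2
= 1 + 1 + 0 + 25
= 27

27


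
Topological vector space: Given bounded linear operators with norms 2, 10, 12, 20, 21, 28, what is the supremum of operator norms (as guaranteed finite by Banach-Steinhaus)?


By the Uniform Boundedness Principle, the supremum of norms is finite.
sup_k ||T_k|| = max(2, 10, 12, 20, 21, 28) = 28

28


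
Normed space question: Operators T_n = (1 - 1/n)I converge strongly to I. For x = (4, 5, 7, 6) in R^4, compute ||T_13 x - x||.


T_13 x - x = (1 - 1/13)x - x = -x/13
||x|| = sqrt(126) = 11.2250
||T_13 x - x|| = ||x||/13 = 11.2250/13 = 0.8635

0.8635


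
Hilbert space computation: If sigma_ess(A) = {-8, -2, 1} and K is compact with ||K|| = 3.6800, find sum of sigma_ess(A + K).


By Weyl's theorem, the essential spectrum is invariant under compact perturbations.
sigma_ess(A + K) = sigma_ess(A) = {-8, -2, 1}
Sum = -8 + -2 + 1 = -9

-9


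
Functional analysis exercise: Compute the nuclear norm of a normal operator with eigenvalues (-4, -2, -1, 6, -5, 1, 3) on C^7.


For a normal operator, singular values equal |eigenvalues|.
Trace norm = sum |lambda_i| = 4 + 2 + 1 + 6 + 5 + 1 + 3
= 22

22


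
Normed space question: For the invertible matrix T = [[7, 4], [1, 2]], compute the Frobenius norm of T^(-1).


det(T) = 7*2 - 4*1 = 10
T^(-1) = (1/10) * [[2, -4], [-1, 7]] = [[0.2000, -0.4000], [-0.1000, 0.7000]]
||T^(-1)||_F^2 = 0.2000^2 + (-0.4000)^2 + (-0.1000)^2 + 0.7000^2 = 0.7000
||T^(-1)||_F = sqrt(0.7000) = 0.8367

0.8367


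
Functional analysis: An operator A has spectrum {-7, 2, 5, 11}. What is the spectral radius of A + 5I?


Spectrum of A + 5I = {-2, 7, 10, 16}
Spectral radius = max |lambda| over the shifted spectrum
= max(2, 7, 10, 16) = 16

16


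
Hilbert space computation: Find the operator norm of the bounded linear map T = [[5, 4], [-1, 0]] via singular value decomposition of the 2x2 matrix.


A^T A = [[26, 20], [20, 16]]
trace(A^T A) = 42, det(A^T A) = 16
discriminant = 42^2 - 4*16 = 1700
Largest eigenvalue of A^T A = (trace + sqrt(disc))/2 = 41.6155
||T|| = sqrt(41.6155) = 6.4510

6.4510


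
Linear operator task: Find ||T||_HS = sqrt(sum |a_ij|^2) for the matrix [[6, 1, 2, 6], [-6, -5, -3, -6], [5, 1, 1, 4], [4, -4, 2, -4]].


The Hilbert-Schmidt norm is sqrt(sum of squares of all entries).
Sum of squares = 6^2 + 1^2 + 2^2 + 6^2 + (-6)^2 + (-5)^2 + (-3)^2 + (-6)^2 + 5^2 + 1^2 + 1^2 + 4^2 + 4^2 + (-4)^2 + 2^2 + (-4)^2
= 36 + 1 + 4 + 36 + 36 + 25 + 9 + 36 + 25 + 1 + 1 + 16 + 16 + 16 + 4 + 16 = 278
||T||_HS = sqrt(278) = 16.6733

16.6733


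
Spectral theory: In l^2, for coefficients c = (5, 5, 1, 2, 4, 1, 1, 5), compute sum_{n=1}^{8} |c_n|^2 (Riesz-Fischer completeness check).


sum |c_n|^2 = 5^2 + 5^2 + 1^2 + 2^2 + 4^2 + 1^2 + 1^2 + 5^2
= 25 + 25 + 1 + 4 + 16 + 1 + 1 + 25
= 98

98


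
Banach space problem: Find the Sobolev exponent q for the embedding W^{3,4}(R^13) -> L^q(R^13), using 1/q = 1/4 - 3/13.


Using the Sobolev embedding formula: 1/q = 1/p - k/n
1/q = 1/4 - 3/13 = 1/52
q = 1/(1/52) = 52

52.0000


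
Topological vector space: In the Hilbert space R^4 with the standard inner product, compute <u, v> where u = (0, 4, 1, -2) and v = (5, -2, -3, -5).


Computing the standard inner product <u, v> = sum u_i * v_i
= 0*5 + 4*-2 + 1*-3 + -2*-5
= 0 + -8 + -3 + 10
= -1

-1


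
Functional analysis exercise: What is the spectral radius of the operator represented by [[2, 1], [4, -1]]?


For a 2x2 matrix, eigenvalues satisfy lambda^2 - (trace)*lambda + det = 0
trace = 2 + -1 = 1
det = 2*-1 - 1*4 = -6
discriminant = 1^2 - 4*(-6) = 25
spectral radius = max |eigenvalue| = 3.0000

3.0000


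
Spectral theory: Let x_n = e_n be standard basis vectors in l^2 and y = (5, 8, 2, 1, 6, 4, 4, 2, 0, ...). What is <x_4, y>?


x_4 = e_4 is the standard basis vector with 1 in position 4.
<x_4, y> = y_4 = 1
As n -> infinity, <x_n, y> -> 0, confirming weak convergence of (x_n) to 0.

1


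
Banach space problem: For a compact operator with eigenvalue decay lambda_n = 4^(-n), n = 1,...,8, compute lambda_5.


The eigenvalue formula gives lambda_5 = 1/4^5
= 1/1024
= 9.7656e-04

9.7656e-04


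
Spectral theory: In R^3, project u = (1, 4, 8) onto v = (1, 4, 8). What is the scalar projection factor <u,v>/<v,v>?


Computing <u,v> = 1*1 + 4*4 + 8*8 = 81
Computing <v,v> = 1^2 + 4^2 + 8^2 = 81
Projection coefficient = 81/81 = 1.0000

1.0000


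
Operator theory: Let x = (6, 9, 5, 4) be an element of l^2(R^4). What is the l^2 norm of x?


The l^2 norm = (sum |x_i|^2)^(1/2)
Sum of 2th powers = 36 + 81 + 25 + 16 = 158
||x||_2 = (158)^(1/2) = 12.5698

12.5698


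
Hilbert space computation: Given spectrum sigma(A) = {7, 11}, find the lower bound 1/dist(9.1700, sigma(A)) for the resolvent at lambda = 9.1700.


dist(9.1700, {7, 11}) = min(|9.1700 - 7|, |9.1700 - 11|)
= min(2.1700, 1.8300) = 1.8300
Resolvent bound = 1/1.8300 = 0.5464

0.5464


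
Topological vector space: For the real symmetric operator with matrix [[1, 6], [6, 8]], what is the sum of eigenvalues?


For a self-adjoint (symmetric) matrix, the eigenvalues are real.
The sum of eigenvalues equals the trace of the matrix.
trace = 1 + 8 = 9

9


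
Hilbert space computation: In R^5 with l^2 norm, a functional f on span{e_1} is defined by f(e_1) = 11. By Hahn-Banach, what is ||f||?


The norm of f is given by ||f|| = sup_{||x||=1} |f(x)|.
On span{e_1}, ||e_1|| = 1, so ||f|| = |f(e_1)| / ||e_1||
= |11| / 1 = 11.0000

11.0000


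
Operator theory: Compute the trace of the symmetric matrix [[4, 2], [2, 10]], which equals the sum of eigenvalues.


For a self-adjoint (symmetric) matrix, the eigenvalues are real.
The sum of eigenvalues equals the trace of the matrix.
trace = 4 + 10 = 14

14


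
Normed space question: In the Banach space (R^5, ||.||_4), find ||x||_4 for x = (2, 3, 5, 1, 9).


The l^4 norm = (sum |x_i|^4)^(1/4)
Sum of 4th powers = 16 + 81 + 625 + 1 + 6561 = 7284
||x||_4 = (7284)^(1/4) = 9.2383

9.2383


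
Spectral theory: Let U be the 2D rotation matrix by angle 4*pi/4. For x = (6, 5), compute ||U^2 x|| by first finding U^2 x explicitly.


U is a rotation by theta = 4*pi/4
U^2 = rotation by 2*theta = 8*pi/4 = 0*pi/4 (mod 2*pi)
cos(0*pi/4) = 1.0000, sin(0*pi/4) = 0.0000
U^2 x = (1.0000 * 6 - 0.0000 * 5, 0.0000 * 6 + 1.0000 * 5)
= (6.0000, 5.0000)
||U^2 x|| = sqrt(6.0000^2 + 5.0000^2) = sqrt(61.0000) = 7.8102

7.8102


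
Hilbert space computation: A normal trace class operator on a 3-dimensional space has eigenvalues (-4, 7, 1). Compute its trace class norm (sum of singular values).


For a normal operator, singular values equal |eigenvalues|.
Trace norm = sum |lambda_i| = 4 + 7 + 1
= 12

12


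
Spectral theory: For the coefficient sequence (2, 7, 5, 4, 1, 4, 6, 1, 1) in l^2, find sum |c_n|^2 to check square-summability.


sum |c_n|^2 = 2^2 + 7^2 + 5^2 + 4^2 + 1^2 + 4^2 + 6^2 + 1^2 + 1^2
= 4 + 49 + 25 + 16 + 1 + 16 + 36 + 1 + 1
= 149

149


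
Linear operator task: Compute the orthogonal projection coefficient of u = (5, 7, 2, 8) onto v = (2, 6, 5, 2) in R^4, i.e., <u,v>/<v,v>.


Computing <u,v> = 5*2 + 7*6 + 2*5 + 8*2 = 78
Computing <v,v> = 2^2 + 6^2 + 5^2 + 2^2 = 69
Projection coefficient = 78/69 = 1.1304

1.1304


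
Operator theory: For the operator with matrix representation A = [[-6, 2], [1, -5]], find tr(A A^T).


trace(A * A^T) = sum of squares of all entries
= (-6)^2 + 2^2 + 1^2 + (-5)^2
= 36 + 4 + 1 + 25
= 66

66


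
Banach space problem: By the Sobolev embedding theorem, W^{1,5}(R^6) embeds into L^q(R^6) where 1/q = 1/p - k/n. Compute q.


Using the Sobolev embedding formula: 1/q = 1/p - k/n
1/q = 1/5 - 1/6 = 1/30
q = 1/(1/30) = 30

30.0000


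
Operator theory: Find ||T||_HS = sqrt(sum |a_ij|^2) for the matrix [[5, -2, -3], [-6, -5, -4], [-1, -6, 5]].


The Hilbert-Schmidt norm is sqrt(sum of squares of all entries).
Sum of squares = 5^2 + (-2)^2 + (-3)^2 + (-6)^2 + (-5)^2 + (-4)^2 + (-1)^2 + (-6)^2 + 5^2
= 25 + 4 + 9 + 36 + 25 + 16 + 1 + 36 + 25 = 177
||T||_HS = sqrt(177) = 13.3041

13.3041


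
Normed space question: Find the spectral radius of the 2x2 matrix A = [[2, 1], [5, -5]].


For a 2x2 matrix, eigenvalues satisfy lambda^2 - (trace)*lambda + det = 0
trace = 2 + -5 = -3
det = 2*-5 - 1*5 = -15
discriminant = (-3)^2 - 4*(-15) = 69
spectral radius = max |eigenvalue| = 5.6533

5.6533


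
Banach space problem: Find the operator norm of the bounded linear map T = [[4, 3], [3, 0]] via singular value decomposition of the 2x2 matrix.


A^T A = [[25, 12], [12, 9]]
trace(A^T A) = 34, det(A^T A) = 81
discriminant = 34^2 - 4*81 = 832
Largest eigenvalue of A^T A = (trace + sqrt(disc))/2 = 31.4222
||T|| = sqrt(31.4222) = 5.6056

5.6056


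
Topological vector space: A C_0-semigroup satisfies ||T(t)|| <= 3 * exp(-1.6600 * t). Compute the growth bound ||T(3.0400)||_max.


||T(3.0400)|| <= 3 * exp(-1.6600 * 3.0400)
= 3 * exp(-5.0464)
= 3 * 0.0064
= 0.0193

0.0193


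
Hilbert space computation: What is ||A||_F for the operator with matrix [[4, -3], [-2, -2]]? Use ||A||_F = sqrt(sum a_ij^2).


||A||_F^2 = sum a_ij^2
= 4^2 + (-3)^2 + (-2)^2 + (-2)^2
= 16 + 9 + 4 + 4 = 33
||A||_F = sqrt(33) = 5.7446

5.7446


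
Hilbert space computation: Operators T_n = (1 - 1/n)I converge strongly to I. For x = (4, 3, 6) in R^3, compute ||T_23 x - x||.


T_23 x - x = (1 - 1/23)x - x = -x/23
||x|| = sqrt(61) = 7.8102
||T_23 x - x|| = ||x||/23 = 7.8102/23 = 0.3396

0.3396


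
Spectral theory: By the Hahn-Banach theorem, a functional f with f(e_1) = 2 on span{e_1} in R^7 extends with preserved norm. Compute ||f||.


The norm of f is given by ||f|| = sup_{||x||=1} |f(x)|.
On span{e_1}, ||e_1|| = 1, so ||f|| = |f(e_1)| / ||e_1||
= |2| / 1 = 2.0000

2.0000


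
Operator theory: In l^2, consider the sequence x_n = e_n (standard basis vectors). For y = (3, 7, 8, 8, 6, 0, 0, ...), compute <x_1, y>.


x_1 = e_1 is the standard basis vector with 1 in position 1.
<x_1, y> = y_1 = 3
As n -> infinity, <x_n, y> -> 0, confirming weak convergence of (x_n) to 0.

3


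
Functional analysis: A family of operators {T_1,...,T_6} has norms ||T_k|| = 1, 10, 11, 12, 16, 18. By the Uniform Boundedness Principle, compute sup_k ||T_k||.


By the Uniform Boundedness Principle, the supremum of norms is finite.
sup_k ||T_k|| = max(1, 10, 11, 12, 16, 18) = 18

18


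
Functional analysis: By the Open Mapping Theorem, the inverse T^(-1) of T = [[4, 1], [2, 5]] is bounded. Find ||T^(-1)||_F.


det(T) = 4*5 - 1*2 = 18
T^(-1) = (1/18) * [[5, -1], [-2, 4]] = [[0.2778, -0.0556], [-0.1111, 0.2222]]
||T^(-1)||_F^2 = 0.2778^2 + (-0.0556)^2 + (-0.1111)^2 + 0.2222^2 = 0.1420
||T^(-1)||_F = sqrt(0.1420) = 0.3768

0.3768


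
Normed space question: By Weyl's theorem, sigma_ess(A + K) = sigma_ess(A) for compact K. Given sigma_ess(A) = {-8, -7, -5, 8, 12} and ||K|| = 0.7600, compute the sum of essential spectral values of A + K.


By Weyl's theorem, the essential spectrum is invariant under compact perturbations.
sigma_ess(A + K) = sigma_ess(A) = {-8, -7, -5, 8, 12}
Sum = -8 + -7 + -5 + 8 + 12 = 0

0


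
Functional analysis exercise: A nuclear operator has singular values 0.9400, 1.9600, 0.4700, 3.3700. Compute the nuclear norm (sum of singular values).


The nuclear norm is the sum of all singular values.
||T||_1 = 0.9400 + 1.9600 + 0.4700 + 3.3700
= 6.7400

6.7400


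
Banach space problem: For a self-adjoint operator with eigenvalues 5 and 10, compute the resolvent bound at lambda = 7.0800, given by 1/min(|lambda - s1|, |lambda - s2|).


dist(7.0800, {5, 10}) = min(|7.0800 - 5|, |7.0800 - 10|)
= min(2.0800, 2.9200) = 2.0800
Resolvent bound = 1/2.0800 = 0.4808

0.4808


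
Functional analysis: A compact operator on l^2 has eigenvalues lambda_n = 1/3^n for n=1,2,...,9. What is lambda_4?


The eigenvalue formula gives lambda_4 = 1/3^4
= 1/81
= 0.0123

0.0123


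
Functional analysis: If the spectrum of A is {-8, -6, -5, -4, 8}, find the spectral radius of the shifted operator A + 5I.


Spectrum of A + 5I = {-3, -1, 0, 1, 13}
Spectral radius = max |lambda| over the shifted spectrum
= max(3, 1, 0, 1, 13) = 13

13


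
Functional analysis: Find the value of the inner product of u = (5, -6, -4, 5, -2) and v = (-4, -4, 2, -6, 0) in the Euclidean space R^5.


Computing the standard inner product <u, v> = sum u_i * v_i
= 5*-4 + -6*-4 + -4*2 + 5*-6 + -2*0
= -20 + 24 + -8 + -30 + 0
= -34

-34


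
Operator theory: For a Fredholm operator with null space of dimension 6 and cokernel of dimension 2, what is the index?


The Fredholm index is defined as ind(T) = dim(ker T) - dim(coker T)
= 6 - 2
= 4

4


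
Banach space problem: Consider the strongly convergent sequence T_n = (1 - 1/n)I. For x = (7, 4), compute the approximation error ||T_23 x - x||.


T_23 x - x = (1 - 1/23)x - x = -x/23
||x|| = sqrt(65) = 8.0623
||T_23 x - x|| = ||x||/23 = 8.0623/23 = 0.3505

0.3505


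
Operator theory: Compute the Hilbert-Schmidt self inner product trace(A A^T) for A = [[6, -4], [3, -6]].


trace(A * A^T) = sum of squares of all entries
= 6^2 + (-4)^2 + 3^2 + (-6)^2
= 36 + 16 + 9 + 36
= 97

97


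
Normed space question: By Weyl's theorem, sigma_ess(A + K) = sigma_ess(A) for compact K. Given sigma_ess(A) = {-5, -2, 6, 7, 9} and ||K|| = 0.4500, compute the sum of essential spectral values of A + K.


By Weyl's theorem, the essential spectrum is invariant under compact perturbations.
sigma_ess(A + K) = sigma_ess(A) = {-5, -2, 6, 7, 9}
Sum = -5 + -2 + 6 + 7 + 9 = 15

15


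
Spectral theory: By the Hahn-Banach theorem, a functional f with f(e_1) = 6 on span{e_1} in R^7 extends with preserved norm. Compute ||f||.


The norm of f is given by ||f|| = sup_{||x||=1} |f(x)|.
On span{e_1}, ||e_1|| = 1, so ||f|| = |f(e_1)| / ||e_1||
= |6| / 1 = 6.0000

6.0000


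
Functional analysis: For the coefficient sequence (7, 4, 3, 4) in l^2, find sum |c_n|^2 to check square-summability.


sum |c_n|^2 = 7^2 + 4^2 + 3^2 + 4^2
= 49 + 16 + 9 + 16
= 90

90


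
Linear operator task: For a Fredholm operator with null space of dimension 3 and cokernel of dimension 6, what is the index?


The Fredholm index is defined as ind(T) = dim(ker T) - dim(coker T)
= 3 - 6
= -3

-3


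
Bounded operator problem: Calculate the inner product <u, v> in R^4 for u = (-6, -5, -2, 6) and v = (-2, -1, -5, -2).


Computing the standard inner product <u, v> = sum u_i * v_i
= -6*-2 + -5*-1 + -2*-5 + 6*-2
= 12 + 5 + 10 + -12
= 15

15


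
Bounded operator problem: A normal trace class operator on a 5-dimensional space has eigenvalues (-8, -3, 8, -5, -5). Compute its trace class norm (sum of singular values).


For a normal operator, singular values equal |eigenvalues|.
Trace norm = sum |lambda_i| = 8 + 3 + 8 + 5 + 5
= 29

29


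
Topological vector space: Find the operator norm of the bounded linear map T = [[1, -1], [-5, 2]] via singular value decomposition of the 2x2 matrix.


A^T A = [[26, -11], [-11, 5]]
trace(A^T A) = 31, det(A^T A) = 9
discriminant = 31^2 - 4*9 = 925
Largest eigenvalue of A^T A = (trace + sqrt(disc))/2 = 30.7069
||T|| = sqrt(30.7069) = 5.5414

5.5414


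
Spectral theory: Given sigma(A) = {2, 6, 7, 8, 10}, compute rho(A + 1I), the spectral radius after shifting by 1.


Spectrum of A + 1I = {3, 7, 8, 9, 11}
Spectral radius = max |lambda| over the shifted spectrum
= max(3, 7, 8, 9, 11) = 11

11


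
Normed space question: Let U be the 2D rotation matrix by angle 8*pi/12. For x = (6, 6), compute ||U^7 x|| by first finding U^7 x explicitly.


U is a rotation by theta = 8*pi/12
U^7 = rotation by 7*theta = 56*pi/12 = 8*pi/12 (mod 2*pi)
cos(8*pi/12) = -0.5000, sin(8*pi/12) = 0.8660
U^7 x = (-0.5000 * 6 - 0.8660 * 6, 0.8660 * 6 + -0.5000 * 6)
= (-8.1962, 2.1962)
||U^7 x|| = sqrt((-8.1962)^2 + 2.1962^2) = sqrt(72.0000) = 8.4853

8.4853


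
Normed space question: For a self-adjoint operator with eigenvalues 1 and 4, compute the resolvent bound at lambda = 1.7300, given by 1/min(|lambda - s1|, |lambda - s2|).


dist(1.7300, {1, 4}) = min(|1.7300 - 1|, |1.7300 - 4|)
= min(0.7300, 2.2700) = 0.7300
Resolvent bound = 1/0.7300 = 1.3699

1.3699


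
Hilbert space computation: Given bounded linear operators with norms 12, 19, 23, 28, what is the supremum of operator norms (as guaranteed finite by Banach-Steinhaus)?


By the Uniform Boundedness Principle, the supremum of norms is finite.
sup_k ||T_k|| = max(12, 19, 23, 28) = 28

28


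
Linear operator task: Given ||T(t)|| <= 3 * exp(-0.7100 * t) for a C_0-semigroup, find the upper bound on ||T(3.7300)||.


||T(3.7300)|| <= 3 * exp(-0.7100 * 3.7300)
= 3 * exp(-2.6483)
= 3 * 0.0708
= 0.2123

0.2123


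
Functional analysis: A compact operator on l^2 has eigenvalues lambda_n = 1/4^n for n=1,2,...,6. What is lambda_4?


The eigenvalue formula gives lambda_4 = 1/4^4
= 1/256
= 0.0039

0.0039


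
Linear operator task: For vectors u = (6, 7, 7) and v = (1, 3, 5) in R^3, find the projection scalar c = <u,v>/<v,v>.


Computing <u,v> = 6*1 + 7*3 + 7*5 = 62
Computing <v,v> = 1^2 + 3^2 + 5^2 = 35
Projection coefficient = 62/35 = 1.7714

1.7714


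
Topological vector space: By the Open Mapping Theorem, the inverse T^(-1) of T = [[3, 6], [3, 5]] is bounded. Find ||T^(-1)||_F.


det(T) = 3*5 - 6*3 = -3
T^(-1) = (1/-3) * [[5, -6], [-3, 3]] = [[-1.6667, 2.0000], [1.0000, -1.0000]]
||T^(-1)||_F^2 = (-1.6667)^2 + 2.0000^2 + 1.0000^2 + (-1.0000)^2 = 8.7778
||T^(-1)||_F = sqrt(8.7778) = 2.9627

2.9627


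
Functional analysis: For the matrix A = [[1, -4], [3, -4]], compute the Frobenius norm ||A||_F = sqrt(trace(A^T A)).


||A||_F^2 = sum a_ij^2
= 1^2 + (-4)^2 + 3^2 + (-4)^2
= 1 + 16 + 9 + 16 = 42
||A||_F = sqrt(42) = 6.4807

6.4807


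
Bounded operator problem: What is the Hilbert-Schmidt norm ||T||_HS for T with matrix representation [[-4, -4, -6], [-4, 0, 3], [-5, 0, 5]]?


The Hilbert-Schmidt norm is sqrt(sum of squares of all entries).
Sum of squares = (-4)^2 + (-4)^2 + (-6)^2 + (-4)^2 + 0^2 + 3^2 + (-5)^2 + 0^2 + 5^2
= 16 + 16 + 36 + 16 + 0 + 9 + 25 + 0 + 25 = 143
||T||_HS = sqrt(143) = 11.9583

11.9583


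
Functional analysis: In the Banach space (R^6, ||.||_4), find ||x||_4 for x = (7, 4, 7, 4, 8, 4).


The l^4 norm = (sum |x_i|^4)^(1/4)
Sum of 4th powers = 2401 + 256 + 2401 + 256 + 4096 + 256 = 9666
||x||_4 = (9666)^(1/4) = 9.9154

9.9154


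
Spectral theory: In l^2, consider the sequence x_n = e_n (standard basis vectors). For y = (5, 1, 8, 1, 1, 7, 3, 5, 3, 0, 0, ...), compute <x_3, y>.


x_3 = e_3 is the standard basis vector with 1 in position 3.
<x_3, y> = y_3 = 8
As n -> infinity, <x_n, y> -> 0, confirming weak convergence of (x_n) to 0.

8


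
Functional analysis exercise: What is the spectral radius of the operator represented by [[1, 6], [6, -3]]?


For a 2x2 matrix, eigenvalues satisfy lambda^2 - (trace)*lambda + det = 0
trace = 1 + -3 = -2
det = 1*-3 - 6*6 = -39
discriminant = (-2)^2 - 4*(-39) = 160
spectral radius = max |eigenvalue| = 7.3246

7.3246


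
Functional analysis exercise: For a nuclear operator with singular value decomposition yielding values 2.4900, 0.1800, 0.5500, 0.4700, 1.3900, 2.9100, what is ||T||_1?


The nuclear norm is the sum of all singular values.
||T||_1 = 2.4900 + 0.1800 + 0.5500 + 0.4700 + 1.3900 + 2.9100
= 7.9900

7.9900


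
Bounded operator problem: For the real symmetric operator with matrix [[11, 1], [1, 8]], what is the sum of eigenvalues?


For a self-adjoint (symmetric) matrix, the eigenvalues are real.
The sum of eigenvalues equals the trace of the matrix.
trace = 11 + 8 = 19

19


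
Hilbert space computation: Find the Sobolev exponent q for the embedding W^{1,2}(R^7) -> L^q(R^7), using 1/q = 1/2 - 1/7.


Using the Sobolev embedding formula: 1/q = 1/p - k/n
1/q = 1/2 - 1/7 = 5/14
q = 1/(5/14) = 14/5 = 2.8000

2.8000


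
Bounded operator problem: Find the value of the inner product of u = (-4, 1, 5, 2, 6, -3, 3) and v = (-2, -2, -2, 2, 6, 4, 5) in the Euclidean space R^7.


Computing the standard inner product <u, v> = sum u_i * v_i
= -4*-2 + 1*-2 + 5*-2 + 2*2 + 6*6 + -3*4 + 3*5
= 8 + -2 + -10 + 4 + 36 + -12 + 15
= 39

39


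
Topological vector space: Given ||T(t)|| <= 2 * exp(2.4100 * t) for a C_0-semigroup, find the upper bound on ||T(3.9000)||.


||T(3.9000)|| <= 2 * exp(2.4100 * 3.9000)
= 2 * exp(9.3990)
= 2 * 12076.2984
= 24152.5968

24152.5968


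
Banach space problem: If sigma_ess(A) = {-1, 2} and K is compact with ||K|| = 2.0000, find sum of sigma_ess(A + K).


By Weyl's theorem, the essential spectrum is invariant under compact perturbations.
sigma_ess(A + K) = sigma_ess(A) = {-1, 2}
Sum = -1 + 2 = 1

1


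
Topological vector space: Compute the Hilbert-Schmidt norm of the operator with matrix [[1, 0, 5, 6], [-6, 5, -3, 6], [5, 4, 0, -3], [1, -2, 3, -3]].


The Hilbert-Schmidt norm is sqrt(sum of squares of all entries).
Sum of squares = 1^2 + 0^2 + 5^2 + 6^2 + (-6)^2 + 5^2 + (-3)^2 + 6^2 + 5^2 + 4^2 + 0^2 + (-3)^2 + 1^2 + (-2)^2 + 3^2 + (-3)^2
= 1 + 0 + 25 + 36 + 36 + 25 + 9 + 36 + 25 + 16 + 0 + 9 + 1 + 4 + 9 + 9 = 241
||T||_HS = sqrt(241) = 15.5242

15.5242


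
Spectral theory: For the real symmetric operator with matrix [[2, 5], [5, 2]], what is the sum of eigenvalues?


For a self-adjoint (symmetric) matrix, the eigenvalues are real.
The sum of eigenvalues equals the trace of the matrix.
trace = 2 + 2 = 4

4


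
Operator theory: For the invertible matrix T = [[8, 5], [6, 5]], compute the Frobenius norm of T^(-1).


det(T) = 8*5 - 5*6 = 10
T^(-1) = (1/10) * [[5, -5], [-6, 8]] = [[0.5000, -0.5000], [-0.6000, 0.8000]]
||T^(-1)||_F^2 = 0.5000^2 + (-0.5000)^2 + (-0.6000)^2 + 0.8000^2 = 1.5000
||T^(-1)||_F = sqrt(1.5000) = 1.2247

1.2247


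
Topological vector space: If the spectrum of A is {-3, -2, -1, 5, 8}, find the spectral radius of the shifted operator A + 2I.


Spectrum of A + 2I = {-1, 0, 1, 7, 10}
Spectral radius = max |lambda| over the shifted spectrum
= max(1, 0, 1, 7, 10) = 10

10


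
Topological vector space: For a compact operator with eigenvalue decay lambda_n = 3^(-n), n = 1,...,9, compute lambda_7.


The eigenvalue formula gives lambda_7 = 1/3^7
= 1/2187
= 4.5725e-04

4.5725e-04


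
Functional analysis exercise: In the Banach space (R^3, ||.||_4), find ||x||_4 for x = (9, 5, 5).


The l^4 norm = (sum |x_i|^4)^(1/4)
Sum of 4th powers = 6561 + 625 + 625 = 7811
||x||_4 = (7811)^(1/4) = 9.4011

9.4011


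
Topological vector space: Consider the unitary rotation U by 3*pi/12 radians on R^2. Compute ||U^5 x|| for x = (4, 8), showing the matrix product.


U is a rotation by theta = 3*pi/12
U^5 = rotation by 5*theta = 15*pi/12
cos(15*pi/12) = -0.7071, sin(15*pi/12) = -0.7071
U^5 x = (-0.7071 * 4 - -0.7071 * 8, -0.7071 * 4 + -0.7071 * 8)
= (2.8284, -8.4853)
||U^5 x|| = sqrt(2.8284^2 + (-8.4853)^2) = sqrt(80.0000) = 8.9443

8.9443


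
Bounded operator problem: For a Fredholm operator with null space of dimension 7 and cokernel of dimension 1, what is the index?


The Fredholm index is defined as ind(T) = dim(ker T) - dim(coker T)
= 7 - 1
= 6

6


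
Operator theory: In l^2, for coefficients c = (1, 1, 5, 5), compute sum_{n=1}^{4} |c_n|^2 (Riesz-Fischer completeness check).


sum |c_n|^2 = 1^2 + 1^2 + 5^2 + 5^2
= 1 + 1 + 25 + 25
= 52

52


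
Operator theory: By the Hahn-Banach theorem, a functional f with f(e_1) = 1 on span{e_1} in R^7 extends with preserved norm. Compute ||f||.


The norm of f is given by ||f|| = sup_{||x||=1} |f(x)|.
On span{e_1}, ||e_1|| = 1, so ||f|| = |f(e_1)| / ||e_1||
= |1| / 1 = 1.0000

1.0000


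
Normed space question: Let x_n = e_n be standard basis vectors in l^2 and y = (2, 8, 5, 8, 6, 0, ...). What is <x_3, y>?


x_3 = e_3 is the standard basis vector with 1 in position 3.
<x_3, y> = y_3 = 5
As n -> infinity, <x_n, y> -> 0, confirming weak convergence of (x_n) to 0.

5


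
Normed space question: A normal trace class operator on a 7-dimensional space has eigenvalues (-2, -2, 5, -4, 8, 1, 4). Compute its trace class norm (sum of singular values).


For a normal operator, singular values equal |eigenvalues|.
Trace norm = sum |lambda_i| = 2 + 2 + 5 + 4 + 8 + 1 + 4
= 26

26


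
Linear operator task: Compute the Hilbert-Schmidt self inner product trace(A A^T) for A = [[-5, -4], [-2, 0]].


trace(A * A^T) = sum of squares of all entries
= (-5)^2 + (-4)^2 + (-2)^2 + 0^2
= 25 + 16 + 4 + 0
= 45

45


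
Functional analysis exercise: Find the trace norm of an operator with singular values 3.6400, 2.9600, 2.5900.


The nuclear norm is the sum of all singular values.
||T||_1 = 3.6400 + 2.9600 + 2.5900
= 9.1900

9.1900


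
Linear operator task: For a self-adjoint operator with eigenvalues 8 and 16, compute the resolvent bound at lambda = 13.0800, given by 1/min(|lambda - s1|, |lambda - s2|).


dist(13.0800, {8, 16}) = min(|13.0800 - 8|, |13.0800 - 16|)
= min(5.0800, 2.9200) = 2.9200
Resolvent bound = 1/2.9200 = 0.3425

0.3425


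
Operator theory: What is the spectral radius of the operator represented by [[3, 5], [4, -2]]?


For a 2x2 matrix, eigenvalues satisfy lambda^2 - (trace)*lambda + det = 0
trace = 3 + -2 = 1
det = 3*-2 - 5*4 = -26
discriminant = 1^2 - 4*(-26) = 105
spectral radius = max |eigenvalue| = 5.6235

5.6235


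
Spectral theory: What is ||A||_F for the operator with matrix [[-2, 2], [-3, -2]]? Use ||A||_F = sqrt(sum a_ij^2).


||A||_F^2 = sum a_ij^2
= (-2)^2 + 2^2 + (-3)^2 + (-2)^2
= 4 + 4 + 9 + 4 = 21
||A||_F = sqrt(21) = 4.5826

4.5826


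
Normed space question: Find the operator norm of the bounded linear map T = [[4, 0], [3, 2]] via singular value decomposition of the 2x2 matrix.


A^T A = [[25, 6], [6, 4]]
trace(A^T A) = 29, det(A^T A) = 64
discriminant = 29^2 - 4*64 = 585
Largest eigenvalue of A^T A = (trace + sqrt(disc))/2 = 26.5934
||T|| = sqrt(26.5934) = 5.1569

5.1569


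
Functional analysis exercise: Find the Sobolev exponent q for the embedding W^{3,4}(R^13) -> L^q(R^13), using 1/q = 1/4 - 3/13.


Using the Sobolev embedding formula: 1/q = 1/p - k/n
1/q = 1/4 - 3/13 = 1/52
q = 1/(1/52) = 52

52.0000


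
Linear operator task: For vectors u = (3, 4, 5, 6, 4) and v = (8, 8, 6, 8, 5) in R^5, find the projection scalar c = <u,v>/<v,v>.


Computing <u,v> = 3*8 + 4*8 + 5*6 + 6*8 + 4*5 = 154
Computing <v,v> = 8^2 + 8^2 + 6^2 + 8^2 + 5^2 = 253
Projection coefficient = 154/253 = 0.6087

0.6087


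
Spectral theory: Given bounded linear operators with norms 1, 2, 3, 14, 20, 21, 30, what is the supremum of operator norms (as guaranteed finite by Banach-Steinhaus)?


By the Uniform Boundedness Principle, the supremum of norms is finite.
sup_k ||T_k|| = max(1, 2, 3, 14, 20, 21, 30) = 30

30


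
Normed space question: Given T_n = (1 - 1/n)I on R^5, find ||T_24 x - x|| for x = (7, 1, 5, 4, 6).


T_24 x - x = (1 - 1/24)x - x = -x/24
||x|| = sqrt(127) = 11.2694
||T_24 x - x|| = ||x||/24 = 11.2694/24 = 0.4696

0.4696


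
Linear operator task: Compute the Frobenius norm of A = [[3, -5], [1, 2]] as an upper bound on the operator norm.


||A||_F^2 = sum a_ij^2
= 3^2 + (-5)^2 + 1^2 + 2^2
= 9 + 25 + 1 + 4 = 39
||A||_F = sqrt(39) = 6.2450

6.2450


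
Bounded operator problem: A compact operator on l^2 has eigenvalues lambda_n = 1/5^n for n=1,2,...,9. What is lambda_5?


The eigenvalue formula gives lambda_5 = 1/5^5
= 1/3125
= 3.2000e-04

3.2000e-04


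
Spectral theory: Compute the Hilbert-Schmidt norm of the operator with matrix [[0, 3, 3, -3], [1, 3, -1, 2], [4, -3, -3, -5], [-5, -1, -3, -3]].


The Hilbert-Schmidt norm is sqrt(sum of squares of all entries).
Sum of squares = 0^2 + 3^2 + 3^2 + (-3)^2 + 1^2 + 3^2 + (-1)^2 + 2^2 + 4^2 + (-3)^2 + (-3)^2 + (-5)^2 + (-5)^2 + (-1)^2 + (-3)^2 + (-3)^2
= 0 + 9 + 9 + 9 + 1 + 9 + 1 + 4 + 16 + 9 + 9 + 25 + 25 + 1 + 9 + 9 = 145
||T||_HS = sqrt(145) = 12.0416

12.0416


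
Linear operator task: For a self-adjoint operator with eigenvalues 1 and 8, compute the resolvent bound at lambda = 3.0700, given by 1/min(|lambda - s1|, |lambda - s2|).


dist(3.0700, {1, 8}) = min(|3.0700 - 1|, |3.0700 - 8|)
= min(2.0700, 4.9300) = 2.0700
Resolvent bound = 1/2.0700 = 0.4831

0.4831


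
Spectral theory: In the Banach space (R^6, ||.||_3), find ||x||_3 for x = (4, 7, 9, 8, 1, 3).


The l^3 norm = (sum |x_i|^3)^(1/3)
Sum of 3th powers = 64 + 343 + 729 + 512 + 1 + 27 = 1676
||x||_3 = (1676)^(1/3) = 11.8784

11.8784


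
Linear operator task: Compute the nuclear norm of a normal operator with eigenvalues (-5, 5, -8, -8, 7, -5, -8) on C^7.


For a normal operator, singular values equal |eigenvalues|.
Trace norm = sum |lambda_i| = 5 + 5 + 8 + 8 + 7 + 5 + 8
= 46

46


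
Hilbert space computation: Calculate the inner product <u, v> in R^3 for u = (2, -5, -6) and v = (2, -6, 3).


Computing the standard inner product <u, v> = sum u_i * v_i
= 2*2 + -5*-6 + -6*3
= 4 + 30 + -18
= 16

16


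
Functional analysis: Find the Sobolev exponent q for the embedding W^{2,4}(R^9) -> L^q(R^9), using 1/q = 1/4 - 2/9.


Using the Sobolev embedding formula: 1/q = 1/p - k/n
1/q = 1/4 - 2/9 = 1/36
q = 1/(1/36) = 36

36.0000


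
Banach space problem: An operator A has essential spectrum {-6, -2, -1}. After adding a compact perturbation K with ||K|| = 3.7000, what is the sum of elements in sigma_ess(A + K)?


By Weyl's theorem, the essential spectrum is invariant under compact perturbations.
sigma_ess(A + K) = sigma_ess(A) = {-6, -2, -1}
Sum = -6 + -2 + -1 = -9

-9


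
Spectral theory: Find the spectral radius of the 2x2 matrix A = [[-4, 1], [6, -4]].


For a 2x2 matrix, eigenvalues satisfy lambda^2 - (trace)*lambda + det = 0
trace = -4 + -4 = -8
det = -4*-4 - 1*6 = 10
discriminant = (-8)^2 - 4*(10) = 24
spectral radius = max |eigenvalue| = 6.4495

6.4495


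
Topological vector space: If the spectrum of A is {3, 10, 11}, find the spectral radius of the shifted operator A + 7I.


Spectrum of A + 7I = {10, 17, 18}
Spectral radius = max |lambda| over the shifted spectrum
= max(10, 17, 18) = 18

18


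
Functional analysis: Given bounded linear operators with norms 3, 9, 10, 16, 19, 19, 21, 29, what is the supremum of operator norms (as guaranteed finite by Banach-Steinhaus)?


By the Uniform Boundedness Principle, the supremum of norms is finite.
sup_k ||T_k|| = max(3, 9, 10, 16, 19, 19, 21, 29) = 29

29


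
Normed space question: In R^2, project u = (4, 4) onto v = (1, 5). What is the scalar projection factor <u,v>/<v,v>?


Computing <u,v> = 4*1 + 4*5 = 24
Computing <v,v> = 1^2 + 5^2 = 26
Projection coefficient = 24/26 = 0.9231

0.9231


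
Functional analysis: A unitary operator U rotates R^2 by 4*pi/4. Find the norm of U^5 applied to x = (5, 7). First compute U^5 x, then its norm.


U is a rotation by theta = 4*pi/4
U^5 = rotation by 5*theta = 20*pi/4 = 4*pi/4 (mod 2*pi)
cos(4*pi/4) = -1.0000, sin(4*pi/4) = 0.0000
U^5 x = (-1.0000 * 5 - 0.0000 * 7, 0.0000 * 5 + -1.0000 * 7)
= (-5.0000, -7.0000)
||U^5 x|| = sqrt((-5.0000)^2 + (-7.0000)^2) = sqrt(74.0000) = 8.6023

8.6023


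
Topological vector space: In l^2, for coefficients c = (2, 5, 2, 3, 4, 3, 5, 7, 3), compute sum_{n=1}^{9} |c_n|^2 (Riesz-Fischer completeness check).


sum |c_n|^2 = 2^2 + 5^2 + 2^2 + 3^2 + 4^2 + 3^2 + 5^2 + 7^2 + 3^2
= 4 + 25 + 4 + 9 + 16 + 9 + 25 + 49 + 9
= 150

150
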